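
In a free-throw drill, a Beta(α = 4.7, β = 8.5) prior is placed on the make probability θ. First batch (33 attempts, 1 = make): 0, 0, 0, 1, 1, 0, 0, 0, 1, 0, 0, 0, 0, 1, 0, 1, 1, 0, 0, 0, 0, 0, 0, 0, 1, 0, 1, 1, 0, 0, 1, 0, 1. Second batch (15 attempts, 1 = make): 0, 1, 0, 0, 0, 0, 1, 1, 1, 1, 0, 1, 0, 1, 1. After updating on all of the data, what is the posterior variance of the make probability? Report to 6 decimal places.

0.003815

The Beta prior is conjugate to a Binomial/Bernoulli likelihood; the update adds successes to α and failures to β.
After batch 1: Beta(4.7+11, 8.5+22) = Beta(15.7, 30.5).
After batch 2: Beta(15.7+8, 30.5+7) = Beta(23.7, 37.5).
Var = αβ/((α+β)²(α+β+1)) = 23.7·37.5/(61.2²·62.2) = 0.003815.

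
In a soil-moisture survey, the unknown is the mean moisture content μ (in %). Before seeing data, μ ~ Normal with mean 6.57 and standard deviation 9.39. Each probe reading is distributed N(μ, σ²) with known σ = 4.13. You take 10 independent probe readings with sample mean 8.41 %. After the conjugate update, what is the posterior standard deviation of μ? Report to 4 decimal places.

For Normal data with known variance σ², a Normal(μ₀, σ₀²) prior on μ is conjugate. Posterior precision = 1/σ₀² + n/σ²; posterior mean is the precision-weighted average of μ₀ and x̄.
σ₀² = 9.39² = 88.1721, σ² = 4.13² = 17.0569; σ² + n·σ₀² = 17.0569 + 10·88.1721 = 898.7779.
Posterior precision = 1/σ₀² + n/σ² = 1/88.1721 + 10/17.0569 = (σ² + n·σ₀²)/(σ₀²σ²) = 898.7779/(88.1721·17.0569); posterior variance σₙ² = σ₀²σ²/(σ² + n·σ₀²) = 88.1721·17.0569/898.7779 = 1.673320.
Posterior SD = √σₙ² = √(88.1721·17.0569/898.7779) = 1.2936.

1.2936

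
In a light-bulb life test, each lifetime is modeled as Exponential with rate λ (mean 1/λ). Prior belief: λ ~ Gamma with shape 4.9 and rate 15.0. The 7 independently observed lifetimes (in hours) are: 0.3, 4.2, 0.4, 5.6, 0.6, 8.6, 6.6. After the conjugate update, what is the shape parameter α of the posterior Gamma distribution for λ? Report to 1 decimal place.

11.9

With a Gamma(shape α, rate β) prior on the exponential rate λ, the posterior after n observations with total T = Σxᵢ is Gamma(α+n, β+T).
Sum of observations T = 26.3 hours; n = 7.
Posterior: Gamma(4.9+7, 15.0+26.3) = Gamma(11.9, 41.3).
Posterior α = 11.9.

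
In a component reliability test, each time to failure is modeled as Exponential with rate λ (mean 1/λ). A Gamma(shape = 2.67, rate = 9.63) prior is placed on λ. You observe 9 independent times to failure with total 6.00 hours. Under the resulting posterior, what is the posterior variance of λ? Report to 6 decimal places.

With a Gamma(shape α, rate β) prior on the exponential rate λ, the posterior after n observations with total T = Σxᵢ is Gamma(α+n, β+T).
Posterior: Gamma(2.67+9, 9.63+6.00) = Gamma(11.67, 15.63).
Var = α/β² = 0.047770.

0.047770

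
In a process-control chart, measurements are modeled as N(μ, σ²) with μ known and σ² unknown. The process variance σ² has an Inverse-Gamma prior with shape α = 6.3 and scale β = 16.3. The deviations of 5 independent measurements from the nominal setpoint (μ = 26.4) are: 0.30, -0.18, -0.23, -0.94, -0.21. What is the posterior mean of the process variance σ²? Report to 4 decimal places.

With known mean μ and an Inverse-Gamma(α, β) prior on σ², the Normal likelihood is conjugate: posterior is Inv-Gamma(α + n/2, β + Σ(xᵢ−μ)²/2).
Σ(xᵢ−μ)² = (0.30)² + (-0.18)² + (-0.23)² + (-0.94)² + (-0.21)² = 1.1030.
Posterior: Inv-Gamma(6.3 + 5/2, 16.3 + 1.1030/2) = Inv-Gamma(8.80, 16.85150).
E[σ²|data] = β/(α−1) = 16.85150/7.80 = 2.1604.

2.1604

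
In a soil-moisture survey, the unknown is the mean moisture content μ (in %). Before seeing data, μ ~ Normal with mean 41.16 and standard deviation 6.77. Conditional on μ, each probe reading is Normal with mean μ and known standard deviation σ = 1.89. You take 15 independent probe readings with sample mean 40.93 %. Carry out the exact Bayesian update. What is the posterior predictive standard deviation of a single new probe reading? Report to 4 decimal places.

For Normal data with known variance σ², a Normal(μ₀, σ₀²) prior on μ is conjugate. Posterior precision = 1/σ₀² + n/σ²; posterior mean is the precision-weighted average of μ₀ and x̄.
σ₀² = 6.77² = 45.8329, σ² = 1.89² = 3.5721; σ² + n·σ₀² = 3.5721 + 15·45.8329 = 691.0656.
Posterior precision = 1/σ₀² + n/σ² = 1/45.8329 + 15/3.5721 = (σ² + n·σ₀²)/(σ₀²σ²) = 691.0656/(45.8329·3.5721); posterior variance σₙ² = σ₀²σ²/(σ² + n·σ₀²) = 45.8329·3.5721/691.0656 = 0.236909.
Predictive variance for one new observation = σₙ² + σ² = 45.8329·3.5721/691.0656 + 3.5721 = σ²·(σ₀² + 691.0656)/691.0656 = 3.5721·736.8985/691.0656 = 3.809009; SD = √(3.5721·736.8985/691.0656) = 1.9517.

1.9517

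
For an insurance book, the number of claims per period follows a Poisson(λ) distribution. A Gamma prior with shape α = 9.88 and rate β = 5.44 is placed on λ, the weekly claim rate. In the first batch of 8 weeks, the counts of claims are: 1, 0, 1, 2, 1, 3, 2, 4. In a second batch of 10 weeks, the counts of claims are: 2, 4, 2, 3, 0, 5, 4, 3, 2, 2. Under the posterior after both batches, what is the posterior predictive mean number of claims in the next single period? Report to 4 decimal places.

With a Gamma(shape α, rate β) prior, the Poisson likelihood is conjugate: the posterior is Gamma(α + ΣXᵢ, β + n).
Batch 1: sum of counts S = 14 over n = 8 weeks.
After batch 1: Gamma(α+S, β+n) = Gamma(9.88+14, 5.44+8) = Gamma(23.88, 13.44).
Batch 2: sum of counts S = 27 over n = 10 weeks.
After batch 2: Gamma(α+S, β+n) = Gamma(23.88+27, 13.44+10) = Gamma(50.88, 23.44).
The predictive distribution for one future period is NegBinom with mean α/β = 2.1706.

2.1706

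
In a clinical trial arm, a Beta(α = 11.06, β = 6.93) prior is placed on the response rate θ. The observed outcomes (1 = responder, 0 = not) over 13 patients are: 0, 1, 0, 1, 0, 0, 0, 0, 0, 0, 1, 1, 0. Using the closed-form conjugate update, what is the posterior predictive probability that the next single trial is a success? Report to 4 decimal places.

0.4860

The Beta prior is conjugate to a Binomial/Bernoulli likelihood; the update adds successes to α and failures to β.
Posterior: Beta(α+k, β+n−k) = Beta(11.06+4, 6.93+9) = Beta(15.06, 15.93).
For a single future Bernoulli trial, P(success | data) = α/(α+β) = 0.4860.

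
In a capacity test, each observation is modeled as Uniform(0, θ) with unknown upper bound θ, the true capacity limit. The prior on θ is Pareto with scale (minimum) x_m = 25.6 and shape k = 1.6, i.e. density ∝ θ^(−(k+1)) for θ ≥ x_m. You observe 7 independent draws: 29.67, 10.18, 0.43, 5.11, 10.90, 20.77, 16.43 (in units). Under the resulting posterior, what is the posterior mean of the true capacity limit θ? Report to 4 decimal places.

A Pareto(scale x_m, shape k) prior on the upper bound θ of Uniform(0, θ) is conjugate: posterior is Pareto(max(x_m, max xᵢ), k + n).
Sample maximum = 29.67; prior scale x_m = 25.6 → posterior scale = max = 29.67.
Posterior shape = 1.6 + 7 = 8.6.
E[θ|data] = k·x_m/(k−1) = 8.6·29.67/7.6 = 33.5739.

33.5739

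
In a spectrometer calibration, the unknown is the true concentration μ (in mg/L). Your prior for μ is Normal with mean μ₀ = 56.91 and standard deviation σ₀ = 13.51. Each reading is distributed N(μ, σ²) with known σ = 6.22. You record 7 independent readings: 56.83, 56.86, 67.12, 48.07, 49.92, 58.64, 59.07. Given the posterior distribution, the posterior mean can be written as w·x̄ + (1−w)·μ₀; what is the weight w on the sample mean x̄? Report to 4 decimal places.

0.9706

For Normal data with known variance σ², a Normal(μ₀, σ₀²) prior on μ is conjugate. Posterior precision = 1/σ₀² + n/σ²; posterior mean is the precision-weighted average of μ₀ and x̄.
σ₀² = 13.51² = 182.5201, σ² = 6.22² = 38.6884. Prior precision 1/σ₀² = 1/182.5201; data precision n/σ² = 7/38.6884.
w = (n/σ²)/(1/σ₀² + n/σ²) = n·σ₀²/(σ² + n·σ₀²) = 7·182.5201/(38.6884 + 7·182.5201) = 1277.6407/1316.3291 = 0.9706.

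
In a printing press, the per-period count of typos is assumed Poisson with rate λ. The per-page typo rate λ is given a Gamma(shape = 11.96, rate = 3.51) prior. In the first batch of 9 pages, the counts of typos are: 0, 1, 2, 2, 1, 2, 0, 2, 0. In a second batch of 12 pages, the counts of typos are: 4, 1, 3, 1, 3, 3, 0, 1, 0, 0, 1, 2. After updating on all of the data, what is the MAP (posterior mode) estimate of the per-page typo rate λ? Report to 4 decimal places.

With a Gamma(shape α, rate β) prior, the Poisson likelihood is conjugate: the posterior is Gamma(α + ΣXᵢ, β + n).
Batch 1: sum of counts S = 10 over n = 9 pages.
After batch 1: Gamma(α+S, β+n) = Gamma(11.96+10, 3.51+9) = Gamma(21.96, 12.51).
Batch 2: sum of counts S = 19 over n = 12 pages.
After batch 2: Gamma(α+S, β+n) = Gamma(21.96+19, 12.51+12) = Gamma(40.96, 24.51).
Mode of Gamma(α,β) for α≥1 is (α−1)/β = 39.96/24.51 = 1.6304.

1.6304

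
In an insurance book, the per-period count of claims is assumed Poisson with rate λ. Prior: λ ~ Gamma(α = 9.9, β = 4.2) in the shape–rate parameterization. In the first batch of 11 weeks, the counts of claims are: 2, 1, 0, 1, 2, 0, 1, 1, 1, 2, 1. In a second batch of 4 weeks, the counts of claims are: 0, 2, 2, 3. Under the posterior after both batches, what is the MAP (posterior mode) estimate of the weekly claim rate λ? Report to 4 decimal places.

1.4531

With a Gamma(shape α, rate β) prior, the Poisson likelihood is conjugate: the posterior is Gamma(α + ΣXᵢ, β + n).
Batch 1: sum of counts S = 12 over n = 11 weeks.
After batch 1: Gamma(α+S, β+n) = Gamma(9.9+12, 4.2+11) = Gamma(21.9, 15.2).
Batch 2: sum of counts S = 7 over n = 4 weeks.
After batch 2: Gamma(α+S, β+n) = Gamma(21.9+7, 15.2+4) = Gamma(28.9, 19.2).
Mode of Gamma(α,β) for α≥1 is (α−1)/β = 27.9/19.2 = 1.4531.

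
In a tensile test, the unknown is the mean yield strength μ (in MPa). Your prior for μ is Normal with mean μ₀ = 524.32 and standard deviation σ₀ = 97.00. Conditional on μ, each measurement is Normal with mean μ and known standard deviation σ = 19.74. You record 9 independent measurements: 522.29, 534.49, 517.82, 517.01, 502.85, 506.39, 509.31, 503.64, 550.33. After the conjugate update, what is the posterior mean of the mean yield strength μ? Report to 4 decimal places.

For Normal data with known variance σ², a Normal(μ₀, σ₀²) prior on μ is conjugate. Posterior precision = 1/σ₀² + n/σ²; posterior mean is the precision-weighted average of μ₀ and x̄.
Σxᵢ = 522.29 + 534.49 + 517.82 + 517.01 + 502.85 + 506.39 + 509.31 + 503.64 + 550.33 = 4664.13, so n·x̄ = 4664.13.
σ₀² = 97.00² = 9409, σ² = 19.74² = 389.6676; σ² + n·σ₀² = 389.6676 + 9·9409 = 85070.6676.
Posterior mean = (μ₀/σ₀² + n·x̄/σ²)/(1/σ₀² + n/σ²) = (σ²·μ₀ + σ₀²·n·x̄)/(σ² + n·σ₀²) = (389.6676·524.32 + 9409·4664.13)/85070.6676 = 44089109.686032/85070.6676 = 518.2645.

518.2645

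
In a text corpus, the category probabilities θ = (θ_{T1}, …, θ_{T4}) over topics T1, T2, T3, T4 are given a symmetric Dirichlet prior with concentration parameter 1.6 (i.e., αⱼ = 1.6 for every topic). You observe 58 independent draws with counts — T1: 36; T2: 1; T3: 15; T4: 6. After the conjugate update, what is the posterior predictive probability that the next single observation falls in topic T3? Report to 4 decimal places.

The Dirichlet prior is conjugate to the Multinomial likelihood: each posterior αⱼ = prior αⱼ + observed count nⱼ.
Posterior concentration: (37.6, 2.6, 16.6, 7.6), total = 64.4.
P(next = T3 | data) = α_{T3}/Σα = 0.2578.

0.2578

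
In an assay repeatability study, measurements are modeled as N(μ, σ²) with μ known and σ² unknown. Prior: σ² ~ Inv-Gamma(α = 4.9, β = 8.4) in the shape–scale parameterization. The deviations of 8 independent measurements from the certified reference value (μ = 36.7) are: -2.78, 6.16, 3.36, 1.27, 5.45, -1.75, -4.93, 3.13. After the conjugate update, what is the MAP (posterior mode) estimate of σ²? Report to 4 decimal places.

With known mean μ and an Inverse-Gamma(α, β) prior on σ², the Normal likelihood is conjugate: posterior is Inv-Gamma(α + n/2, β + Σ(xᵢ−μ)²/2).
Σ(xᵢ−μ)² = (-2.78)² + (6.16)² + (3.36)² + (1.27)² + (5.45)² + (-1.75)² + (-4.93)² + (3.13)² = 125.4433.
Posterior: Inv-Gamma(4.9 + 8/2, 8.4 + 125.4433/2) = Inv-Gamma(8.90, 71.12165).
Mode = β/(α+1) = 71.12165/9.90 = 7.1840.

7.1840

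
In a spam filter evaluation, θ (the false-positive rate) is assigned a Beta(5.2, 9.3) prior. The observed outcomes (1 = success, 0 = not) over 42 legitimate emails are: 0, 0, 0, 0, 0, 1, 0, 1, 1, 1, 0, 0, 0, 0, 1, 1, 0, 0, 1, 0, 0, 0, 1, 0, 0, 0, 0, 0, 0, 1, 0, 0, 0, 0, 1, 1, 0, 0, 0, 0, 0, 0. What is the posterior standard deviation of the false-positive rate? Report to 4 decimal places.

0.0596

The Beta prior is conjugate to a Binomial/Bernoulli likelihood; the update adds successes to α and failures to β.
Posterior: Beta(α+k, β+n−k) = Beta(5.2+11, 9.3+31) = Beta(16.2, 40.3).
Var = αβ/((α+β)²(α+β+1)) = 16.2·40.3/(56.5²·57.5) = 0.00355677; SD = √0.00355677 = 0.0596.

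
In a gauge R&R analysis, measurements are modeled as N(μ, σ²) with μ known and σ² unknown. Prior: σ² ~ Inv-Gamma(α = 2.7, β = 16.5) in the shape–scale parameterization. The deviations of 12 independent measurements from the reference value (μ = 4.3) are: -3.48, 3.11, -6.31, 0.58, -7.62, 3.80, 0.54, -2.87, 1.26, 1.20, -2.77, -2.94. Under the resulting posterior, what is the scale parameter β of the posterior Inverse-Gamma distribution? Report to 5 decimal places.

97.65600

With known mean μ and an Inverse-Gamma(α, β) prior on σ², the Normal likelihood is conjugate: posterior is Inv-Gamma(α + n/2, β + Σ(xᵢ−μ)²/2).
Σ(xᵢ−μ)² = (-3.48)² + (3.11)² + (-6.31)² + (0.58)² + (-7.62)² + (3.80)² + (0.54)² + (-2.87)² + (1.26)² + (1.20)² + (-2.77)² + (-2.94)² = 162.3120.
Posterior: Inv-Gamma(2.7 + 12/2, 16.5 + 162.3120/2) = Inv-Gamma(8.70, 97.65600).
Posterior β = 97.65600.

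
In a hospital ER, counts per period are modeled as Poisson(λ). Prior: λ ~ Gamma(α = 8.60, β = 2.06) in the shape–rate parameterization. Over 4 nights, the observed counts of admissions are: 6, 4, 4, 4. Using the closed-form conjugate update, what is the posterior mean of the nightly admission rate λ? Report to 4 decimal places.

With a Gamma(shape α, rate β) prior, the Poisson likelihood is conjugate: the posterior is Gamma(α + ΣXᵢ, β + n).
Sum of counts S = 18 over n = 4 nights.
Posterior: Gamma(α+S, β+n) = Gamma(8.60+18, 2.06+4) = Gamma(26.60, 6.06).
Posterior mean = α/β = 26.60/6.06 = 4.3894.

4.3894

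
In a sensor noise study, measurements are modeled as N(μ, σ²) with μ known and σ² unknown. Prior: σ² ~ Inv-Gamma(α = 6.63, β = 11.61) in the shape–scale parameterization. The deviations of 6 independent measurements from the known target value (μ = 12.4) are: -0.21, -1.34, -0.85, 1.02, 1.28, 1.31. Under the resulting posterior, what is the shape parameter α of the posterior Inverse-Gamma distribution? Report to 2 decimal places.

9.63

With known mean μ and an Inverse-Gamma(α, β) prior on σ², the Normal likelihood is conjugate: posterior is Inv-Gamma(α + n/2, β + Σ(xᵢ−μ)²/2).
Σ(xᵢ−μ)² = (-0.21)² + (-1.34)² + (-0.85)² + (1.02)² + (1.28)² + (1.31)² = 6.9571.
Posterior: Inv-Gamma(6.63 + 6/2, 11.61 + 6.9571/2) = Inv-Gamma(9.63, 15.08855).
Posterior α = 9.63.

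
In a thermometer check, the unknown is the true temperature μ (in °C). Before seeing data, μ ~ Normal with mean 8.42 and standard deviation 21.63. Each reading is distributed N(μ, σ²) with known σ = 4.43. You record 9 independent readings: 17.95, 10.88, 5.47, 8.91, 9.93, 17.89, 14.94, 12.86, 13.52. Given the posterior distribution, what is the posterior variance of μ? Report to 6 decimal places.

For Normal data with known variance σ², a Normal(μ₀, σ₀²) prior on μ is conjugate. Posterior precision = 1/σ₀² + n/σ²; posterior mean is the precision-weighted average of μ₀ and x̄.
σ₀² = 21.63² = 467.8569, σ² = 4.43² = 19.6249; σ² + n·σ₀² = 19.6249 + 9·467.8569 = 4230.337.
Posterior precision = 1/σ₀² + n/σ² = 1/467.8569 + 9/19.6249 = (σ² + n·σ₀²)/(σ₀²σ²) = 4230.337/(467.8569·19.6249); posterior variance σₙ² = σ₀²σ²/(σ² + n·σ₀²) = 467.8569·19.6249/4230.337 = 2.170429.

2.170429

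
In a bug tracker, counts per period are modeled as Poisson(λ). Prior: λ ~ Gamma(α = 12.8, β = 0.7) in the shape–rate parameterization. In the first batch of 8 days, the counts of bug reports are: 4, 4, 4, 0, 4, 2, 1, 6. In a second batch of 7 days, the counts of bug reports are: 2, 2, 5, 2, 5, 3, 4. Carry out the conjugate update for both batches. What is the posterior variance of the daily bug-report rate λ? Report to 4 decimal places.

0.2467

With a Gamma(shape α, rate β) prior, the Poisson likelihood is conjugate: the posterior is Gamma(α + ΣXᵢ, β + n).
Batch 1: sum of counts S = 25 over n = 8 days.
After batch 1: Gamma(α+S, β+n) = Gamma(12.8+25, 0.7+8) = Gamma(37.8, 8.7).
Batch 2: sum of counts S = 23 over n = 7 days.
After batch 2: Gamma(α+S, β+n) = Gamma(37.8+23, 8.7+7) = Gamma(60.8, 15.7).
Var = α/β² = 60.8/15.7² = 0.2467.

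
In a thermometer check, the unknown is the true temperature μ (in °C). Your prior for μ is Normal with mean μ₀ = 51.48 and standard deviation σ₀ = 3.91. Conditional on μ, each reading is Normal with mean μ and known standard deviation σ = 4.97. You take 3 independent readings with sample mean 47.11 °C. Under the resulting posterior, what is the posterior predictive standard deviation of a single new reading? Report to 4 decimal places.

For Normal data with known variance σ², a Normal(μ₀, σ₀²) prior on μ is conjugate. Posterior precision = 1/σ₀² + n/σ²; posterior mean is the precision-weighted average of μ₀ and x̄.
σ₀² = 3.91² = 15.2881, σ² = 4.97² = 24.7009; σ² + n·σ₀² = 24.7009 + 3·15.2881 = 70.5652.
Posterior precision = 1/σ₀² + n/σ² = 1/15.2881 + 3/24.7009 = (σ² + n·σ₀²)/(σ₀²σ²) = 70.5652/(15.2881·24.7009); posterior variance σₙ² = σ₀²σ²/(σ² + n·σ₀²) = 15.2881·24.7009/70.5652 = 5.351502.
Predictive variance for one new observation = σₙ² + σ² = 15.2881·24.7009/70.5652 + 24.7009 = σ²·(σ₀² + 70.5652)/70.5652 = 24.7009·85.8533/70.5652 = 30.052402; SD = √(24.7009·85.8533/70.5652) = 5.4820.

5.4820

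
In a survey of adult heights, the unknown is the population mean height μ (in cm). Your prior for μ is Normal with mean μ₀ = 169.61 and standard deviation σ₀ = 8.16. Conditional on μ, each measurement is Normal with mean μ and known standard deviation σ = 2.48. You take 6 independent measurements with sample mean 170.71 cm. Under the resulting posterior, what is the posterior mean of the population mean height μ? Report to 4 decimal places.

For Normal data with known variance σ², a Normal(μ₀, σ₀²) prior on μ is conjugate. Posterior precision = 1/σ₀² + n/σ²; posterior mean is the precision-weighted average of μ₀ and x̄.
n·x̄ = 6·170.71 = 1024.26.
σ₀² = 8.16² = 66.5856, σ² = 2.48² = 6.1504; σ² + n·σ₀² = 6.1504 + 6·66.5856 = 405.664.
Posterior mean = (μ₀/σ₀² + n·x̄/σ²)/(1/σ₀² + n/σ²) = (σ²·μ₀ + σ₀²·n·x̄)/(σ² + n·σ₀²) = (6.1504·169.61 + 66.5856·1024.26)/405.664 = 69244.136/405.664 = 170.6933.

170.6933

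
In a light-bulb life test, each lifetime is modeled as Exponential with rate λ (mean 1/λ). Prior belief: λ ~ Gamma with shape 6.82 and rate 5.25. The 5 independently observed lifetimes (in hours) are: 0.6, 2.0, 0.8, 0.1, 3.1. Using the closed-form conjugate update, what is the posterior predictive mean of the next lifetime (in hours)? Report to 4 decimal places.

With a Gamma(shape α, rate β) prior on the exponential rate λ, the posterior after n observations with total T = Σxᵢ is Gamma(α+n, β+T).
Sum of observations T = 6.6 hours; n = 5.
Posterior: Gamma(6.82+5, 5.25+6.6) = Gamma(11.82, 11.85).
The predictive distribution for the next observation is Lomax; its mean is β/(α−1) = 11.85/10.82 = 1.0952.

1.0952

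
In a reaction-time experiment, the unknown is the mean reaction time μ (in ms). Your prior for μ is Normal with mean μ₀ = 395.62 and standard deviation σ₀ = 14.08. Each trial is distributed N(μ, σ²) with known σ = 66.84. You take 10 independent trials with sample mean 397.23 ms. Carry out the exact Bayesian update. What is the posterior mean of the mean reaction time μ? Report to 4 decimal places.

396.1148

For Normal data with known variance σ², a Normal(μ₀, σ₀²) prior on μ is conjugate. Posterior precision = 1/σ₀² + n/σ²; posterior mean is the precision-weighted average of μ₀ and x̄.
n·x̄ = 10·397.23 = 3972.3.
σ₀² = 14.08² = 198.2464, σ² = 66.84² = 4467.5856; σ² + n·σ₀² = 4467.5856 + 10·198.2464 = 6450.0496.
Posterior mean = (μ₀/σ₀² + n·x̄/σ²)/(1/σ₀² + n/σ²) = (σ²·μ₀ + σ₀²·n·x̄)/(σ² + n·σ₀²) = (4467.5856·395.62 + 198.2464·3972.3)/6450.0496 = 2554960.389792/6450.0496 = 396.1148.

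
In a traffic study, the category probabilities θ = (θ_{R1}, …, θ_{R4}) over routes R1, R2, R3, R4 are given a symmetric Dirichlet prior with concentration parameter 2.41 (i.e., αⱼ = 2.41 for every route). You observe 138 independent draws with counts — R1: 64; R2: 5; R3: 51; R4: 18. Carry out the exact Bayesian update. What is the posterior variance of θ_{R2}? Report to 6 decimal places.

0.000321

The Dirichlet prior is conjugate to the Multinomial likelihood: each posterior αⱼ = prior αⱼ + observed count nⱼ.
Posterior concentration: (66.41, 7.41, 53.41, 20.41), total = 147.64.
Var[θ_j] = α_j(Σα−α_j)/((Σα)²(Σα+1)) = 7.41·140.23/(147.64²·148.64) = 0.000321.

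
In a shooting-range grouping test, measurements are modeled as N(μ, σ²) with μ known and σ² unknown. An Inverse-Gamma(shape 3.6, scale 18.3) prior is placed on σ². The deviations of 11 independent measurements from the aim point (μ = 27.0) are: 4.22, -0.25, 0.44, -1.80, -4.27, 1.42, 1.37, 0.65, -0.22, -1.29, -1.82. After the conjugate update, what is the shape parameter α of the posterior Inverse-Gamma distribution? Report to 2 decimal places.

With known mean μ and an Inverse-Gamma(α, β) prior on σ², the Normal likelihood is conjugate: posterior is Inv-Gamma(α + n/2, β + Σ(xᵢ−μ)²/2).
Σ(xᵢ−μ)² = (4.22)² + (-0.25)² + (0.44)² + (-1.80)² + (-4.27)² + (1.42)² + (1.37)² + (0.65)² + (-0.22)² + (-1.29)² + (-1.82)² = 48.8781.
Posterior: Inv-Gamma(3.6 + 11/2, 18.3 + 48.8781/2) = Inv-Gamma(9.10, 42.73905).
Posterior α = 9.10.

9.10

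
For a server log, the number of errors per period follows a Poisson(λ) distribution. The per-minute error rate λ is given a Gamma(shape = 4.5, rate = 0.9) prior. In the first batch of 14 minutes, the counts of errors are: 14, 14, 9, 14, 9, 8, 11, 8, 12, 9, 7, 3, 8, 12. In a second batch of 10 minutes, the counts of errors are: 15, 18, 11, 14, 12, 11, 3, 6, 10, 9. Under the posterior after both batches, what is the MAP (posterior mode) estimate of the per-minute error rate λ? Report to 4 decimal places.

With a Gamma(shape α, rate β) prior, the Poisson likelihood is conjugate: the posterior is Gamma(α + ΣXᵢ, β + n).
Batch 1: sum of counts S = 138 over n = 14 minutes.
After batch 1: Gamma(α+S, β+n) = Gamma(4.5+138, 0.9+14) = Gamma(142.5, 14.9).
Batch 2: sum of counts S = 109 over n = 10 minutes.
After batch 2: Gamma(α+S, β+n) = Gamma(142.5+109, 14.9+10) = Gamma(251.5, 24.9).
Mode of Gamma(α,β) for α≥1 is (α−1)/β = 250.5/24.9 = 10.0602.

10.0602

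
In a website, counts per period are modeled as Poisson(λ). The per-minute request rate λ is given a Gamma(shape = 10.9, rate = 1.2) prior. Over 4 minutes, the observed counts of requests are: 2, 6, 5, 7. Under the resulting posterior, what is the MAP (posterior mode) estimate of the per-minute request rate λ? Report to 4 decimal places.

5.7500

With a Gamma(shape α, rate β) prior, the Poisson likelihood is conjugate: the posterior is Gamma(α + ΣXᵢ, β + n).
Sum of counts S = 20 over n = 4 minutes.
Posterior: Gamma(α+S, β+n) = Gamma(10.9+20, 1.2+4) = Gamma(30.9, 5.2).
Mode of Gamma(α,β) for α≥1 is (α−1)/β = 29.9/5.2 = 5.7500.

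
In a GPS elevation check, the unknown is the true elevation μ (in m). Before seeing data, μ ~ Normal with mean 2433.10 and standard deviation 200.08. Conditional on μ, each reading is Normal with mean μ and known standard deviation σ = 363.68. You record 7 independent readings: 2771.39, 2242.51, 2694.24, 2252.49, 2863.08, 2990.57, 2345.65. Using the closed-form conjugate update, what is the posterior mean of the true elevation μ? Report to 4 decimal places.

For Normal data with known variance σ², a Normal(μ₀, σ₀²) prior on μ is conjugate. Posterior precision = 1/σ₀² + n/σ²; posterior mean is the precision-weighted average of μ₀ and x̄.
Σxᵢ = 2771.39 + 2242.51 + 2694.24 + 2252.49 + 2863.08 + 2990.57 + 2345.65 = 18159.93, so n·x̄ = 18159.93.
σ₀² = 200.08² = 40032.0064, σ² = 363.68² = 132263.1424; σ² + n·σ₀² = 132263.1424 + 7·40032.0064 = 412487.1872.
Posterior mean = (μ₀/σ₀² + n·x̄/σ²)/(1/σ₀² + n/σ²) = (σ²·μ₀ + σ₀²·n·x̄)/(σ² + n·σ₀²) = (132263.1424·2433.10 + 40032.0064·18159.93)/412487.1872 = 1048787885.756992/412487.1872 = 2542.5951.

2542.5951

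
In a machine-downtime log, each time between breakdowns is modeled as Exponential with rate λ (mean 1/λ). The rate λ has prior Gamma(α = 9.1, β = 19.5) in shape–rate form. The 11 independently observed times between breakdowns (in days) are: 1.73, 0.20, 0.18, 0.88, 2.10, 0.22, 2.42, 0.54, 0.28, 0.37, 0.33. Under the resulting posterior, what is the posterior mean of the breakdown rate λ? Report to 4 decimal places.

With a Gamma(shape α, rate β) prior on the exponential rate λ, the posterior after n observations with total T = Σxᵢ is Gamma(α+n, β+T).
Sum of observations T = 9.25 days; n = 11.
Posterior: Gamma(9.1+11, 19.5+9.25) = Gamma(20.1, 28.75).
Posterior mean of λ = α/β = 20.1/28.75 = 0.6991.

0.6991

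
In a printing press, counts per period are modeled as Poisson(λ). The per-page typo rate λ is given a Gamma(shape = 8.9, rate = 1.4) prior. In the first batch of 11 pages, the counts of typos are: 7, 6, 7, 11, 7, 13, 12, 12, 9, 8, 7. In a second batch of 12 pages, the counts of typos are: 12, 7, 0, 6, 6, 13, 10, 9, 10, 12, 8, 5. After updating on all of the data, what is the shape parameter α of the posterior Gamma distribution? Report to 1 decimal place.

With a Gamma(shape α, rate β) prior, the Poisson likelihood is conjugate: the posterior is Gamma(α + ΣXᵢ, β + n).
Batch 1: sum of counts S = 99 over n = 11 pages.
After batch 1: Gamma(α+S, β+n) = Gamma(8.9+99, 1.4+11) = Gamma(107.9, 12.4).
Batch 2: sum of counts S = 98 over n = 12 pages.
After batch 2: Gamma(α+S, β+n) = Gamma(107.9+98, 12.4+12) = Gamma(205.9, 24.4).
Posterior α = 205.9.

205.9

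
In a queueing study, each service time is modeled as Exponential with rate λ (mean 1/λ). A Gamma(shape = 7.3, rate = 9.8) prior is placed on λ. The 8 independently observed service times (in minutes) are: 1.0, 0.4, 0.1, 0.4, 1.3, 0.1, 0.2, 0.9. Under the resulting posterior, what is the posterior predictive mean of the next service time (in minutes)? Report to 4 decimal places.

0.9930

With a Gamma(shape α, rate β) prior on the exponential rate λ, the posterior after n observations with total T = Σxᵢ is Gamma(α+n, β+T).
Sum of observations T = 4.4 minutes; n = 8.
Posterior: Gamma(7.3+8, 9.8+4.4) = Gamma(15.3, 14.2).
The predictive distribution for the next observation is Lomax; its mean is β/(α−1) = 14.2/14.3 = 0.9930.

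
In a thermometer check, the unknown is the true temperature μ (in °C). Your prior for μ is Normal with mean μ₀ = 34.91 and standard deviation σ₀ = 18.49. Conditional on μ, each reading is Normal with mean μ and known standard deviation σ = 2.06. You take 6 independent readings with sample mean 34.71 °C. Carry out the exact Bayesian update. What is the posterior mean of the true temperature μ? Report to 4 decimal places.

For Normal data with known variance σ², a Normal(μ₀, σ₀²) prior on μ is conjugate. Posterior precision = 1/σ₀² + n/σ²; posterior mean is the precision-weighted average of μ₀ and x̄.
n·x̄ = 6·34.71 = 208.26.
σ₀² = 18.49² = 341.8801, σ² = 2.06² = 4.2436; σ² + n·σ₀² = 4.2436 + 6·341.8801 = 2055.5242.
Posterior mean = (μ₀/σ₀² + n·x̄/σ²)/(1/σ₀² + n/σ²) = (σ²·μ₀ + σ₀²·n·x̄)/(σ² + n·σ₀²) = (4.2436·34.91 + 341.8801·208.26)/2055.5242 = 71348.093702/2055.5242 = 34.7104.

34.7104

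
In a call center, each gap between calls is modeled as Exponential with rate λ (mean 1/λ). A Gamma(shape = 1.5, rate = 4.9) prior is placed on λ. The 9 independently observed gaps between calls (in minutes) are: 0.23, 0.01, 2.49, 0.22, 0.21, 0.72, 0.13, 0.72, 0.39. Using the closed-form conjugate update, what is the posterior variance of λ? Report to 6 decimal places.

0.104581

With a Gamma(shape α, rate β) prior on the exponential rate λ, the posterior after n observations with total T = Σxᵢ is Gamma(α+n, β+T).
Sum of observations T = 5.12 minutes; n = 9.
Posterior: Gamma(1.5+9, 4.9+5.12) = Gamma(10.5, 10.02).
Var = α/β² = 0.104581.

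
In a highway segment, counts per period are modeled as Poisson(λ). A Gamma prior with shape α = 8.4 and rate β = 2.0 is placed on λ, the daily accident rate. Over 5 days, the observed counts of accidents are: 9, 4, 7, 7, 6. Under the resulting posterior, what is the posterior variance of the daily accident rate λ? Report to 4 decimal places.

0.8449

With a Gamma(shape α, rate β) prior, the Poisson likelihood is conjugate: the posterior is Gamma(α + ΣXᵢ, β + n).
Sum of counts S = 33 over n = 5 days.
Posterior: Gamma(α+S, β+n) = Gamma(8.4+33, 2.0+5) = Gamma(41.4, 7.0).
Var = α/β² = 41.4/7.0² = 0.8449.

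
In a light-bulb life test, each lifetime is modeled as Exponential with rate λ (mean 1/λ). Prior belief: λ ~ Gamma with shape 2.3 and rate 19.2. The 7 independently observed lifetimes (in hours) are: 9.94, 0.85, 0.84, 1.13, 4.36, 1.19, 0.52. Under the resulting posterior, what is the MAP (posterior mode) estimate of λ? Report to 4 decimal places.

With a Gamma(shape α, rate β) prior on the exponential rate λ, the posterior after n observations with total T = Σxᵢ is Gamma(α+n, β+T).
Sum of observations T = 18.83 hours; n = 7.
Posterior: Gamma(2.3+7, 19.2+18.83) = Gamma(9.3, 38.03).
Mode = (α−1)/β = 0.2182.

0.2182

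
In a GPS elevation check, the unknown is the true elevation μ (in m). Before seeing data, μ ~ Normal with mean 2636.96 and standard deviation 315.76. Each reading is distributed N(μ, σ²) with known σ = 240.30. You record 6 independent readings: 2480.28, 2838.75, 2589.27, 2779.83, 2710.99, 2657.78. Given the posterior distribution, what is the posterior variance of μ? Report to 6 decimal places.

For Normal data with known variance σ², a Normal(μ₀, σ₀²) prior on μ is conjugate. Posterior precision = 1/σ₀² + n/σ²; posterior mean is the precision-weighted average of μ₀ and x̄.
σ₀² = 315.76² = 99704.3776, σ² = 240.30² = 57744.09; σ² + n·σ₀² = 57744.09 + 6·99704.3776 = 655970.3556.
Posterior precision = 1/σ₀² + n/σ² = 1/99704.3776 + 6/57744.09 = (σ² + n·σ₀²)/(σ₀²σ²) = 655970.3556/(99704.3776·57744.09); posterior variance σₙ² = σ₀²σ²/(σ² + n·σ₀²) = 99704.3776·57744.09/655970.3556 = 8776.827343.

8776.827343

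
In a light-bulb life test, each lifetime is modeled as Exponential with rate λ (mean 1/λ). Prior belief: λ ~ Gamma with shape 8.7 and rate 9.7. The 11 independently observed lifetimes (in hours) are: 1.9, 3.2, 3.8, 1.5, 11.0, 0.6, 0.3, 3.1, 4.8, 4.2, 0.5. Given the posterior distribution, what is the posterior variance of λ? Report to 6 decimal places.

With a Gamma(shape α, rate β) prior on the exponential rate λ, the posterior after n observations with total T = Σxᵢ is Gamma(α+n, β+T).
Sum of observations T = 34.9 hours; n = 11.
Posterior: Gamma(8.7+11, 9.7+34.9) = Gamma(19.7, 44.6).
Var = α/β² = 0.009904.

0.009904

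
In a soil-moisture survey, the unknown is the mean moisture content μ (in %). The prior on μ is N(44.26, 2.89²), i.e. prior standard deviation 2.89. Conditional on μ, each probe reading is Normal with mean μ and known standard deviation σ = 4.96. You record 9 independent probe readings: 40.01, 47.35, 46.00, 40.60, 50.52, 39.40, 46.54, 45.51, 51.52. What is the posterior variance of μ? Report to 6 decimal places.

2.059477

For Normal data with known variance σ², a Normal(μ₀, σ₀²) prior on μ is conjugate. Posterior precision = 1/σ₀² + n/σ²; posterior mean is the precision-weighted average of μ₀ and x̄.
σ₀² = 2.89² = 8.3521, σ² = 4.96² = 24.6016; σ² + n·σ₀² = 24.6016 + 9·8.3521 = 99.7705.
Posterior precision = 1/σ₀² + n/σ² = 1/8.3521 + 9/24.6016 = (σ² + n·σ₀²)/(σ₀²σ²) = 99.7705/(8.3521·24.6016); posterior variance σₙ² = σ₀²σ²/(σ² + n·σ₀²) = 8.3521·24.6016/99.7705 = 2.059477.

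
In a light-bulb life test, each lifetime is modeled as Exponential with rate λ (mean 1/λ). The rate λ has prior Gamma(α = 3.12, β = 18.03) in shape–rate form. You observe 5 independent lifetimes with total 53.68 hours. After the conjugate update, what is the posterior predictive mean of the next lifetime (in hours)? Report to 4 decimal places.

10.0716

With a Gamma(shape α, rate β) prior on the exponential rate λ, the posterior after n observations with total T = Σxᵢ is Gamma(α+n, β+T).
Posterior: Gamma(3.12+5, 18.03+53.68) = Gamma(8.12, 71.71).
The predictive distribution for the next observation is Lomax; its mean is β/(α−1) = 71.71/7.12 = 10.0716.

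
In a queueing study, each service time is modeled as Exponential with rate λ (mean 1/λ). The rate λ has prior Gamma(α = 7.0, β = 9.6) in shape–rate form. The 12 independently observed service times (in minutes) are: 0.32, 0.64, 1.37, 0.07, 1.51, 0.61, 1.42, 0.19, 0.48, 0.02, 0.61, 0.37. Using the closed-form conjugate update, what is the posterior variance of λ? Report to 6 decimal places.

With a Gamma(shape α, rate β) prior on the exponential rate λ, the posterior after n observations with total T = Σxᵢ is Gamma(α+n, β+T).
Sum of observations T = 7.61 minutes; n = 12.
Posterior: Gamma(7.0+12, 9.6+7.61) = Gamma(19.0, 17.21).
Var = α/β² = 0.064149.

0.064149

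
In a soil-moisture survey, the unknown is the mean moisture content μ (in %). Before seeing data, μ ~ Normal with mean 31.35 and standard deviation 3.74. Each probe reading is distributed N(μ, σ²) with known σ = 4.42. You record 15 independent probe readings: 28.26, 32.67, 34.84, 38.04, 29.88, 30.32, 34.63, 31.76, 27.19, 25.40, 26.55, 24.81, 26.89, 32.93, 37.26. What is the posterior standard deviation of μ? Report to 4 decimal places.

1.0916

For Normal data with known variance σ², a Normal(μ₀, σ₀²) prior on μ is conjugate. Posterior precision = 1/σ₀² + n/σ²; posterior mean is the precision-weighted average of μ₀ and x̄.
σ₀² = 3.74² = 13.9876, σ² = 4.42² = 19.5364; σ² + n·σ₀² = 19.5364 + 15·13.9876 = 229.3504.
Posterior precision = 1/σ₀² + n/σ² = 1/13.9876 + 15/19.5364 = (σ² + n·σ₀²)/(σ₀²σ²) = 229.3504/(13.9876·19.5364); posterior variance σₙ² = σ₀²σ²/(σ² + n·σ₀²) = 13.9876·19.5364/229.3504 = 1.191484.
Posterior SD = √σₙ² = √(13.9876·19.5364/229.3504) = 1.0916.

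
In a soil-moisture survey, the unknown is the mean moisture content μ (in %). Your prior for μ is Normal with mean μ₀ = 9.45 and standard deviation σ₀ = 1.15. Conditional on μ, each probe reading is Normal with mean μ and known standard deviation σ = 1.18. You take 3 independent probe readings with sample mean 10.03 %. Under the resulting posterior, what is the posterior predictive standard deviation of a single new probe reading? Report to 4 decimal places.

For Normal data with known variance σ², a Normal(μ₀, σ₀²) prior on μ is conjugate. Posterior precision = 1/σ₀² + n/σ²; posterior mean is the precision-weighted average of μ₀ and x̄.
σ₀² = 1.15² = 1.3225, σ² = 1.18² = 1.3924; σ² + n·σ₀² = 1.3924 + 3·1.3225 = 5.3599.
Posterior precision = 1/σ₀² + n/σ² = 1/1.3225 + 3/1.3924 = (σ² + n·σ₀²)/(σ₀²σ²) = 5.3599/(1.3225·1.3924); posterior variance σₙ² = σ₀²σ²/(σ² + n·σ₀²) = 1.3225·1.3924/5.3599 = 0.343560.
Predictive variance for one new observation = σₙ² + σ² = 1.3225·1.3924/5.3599 + 1.3924 = σ²·(σ₀² + 5.3599)/5.3599 = 1.3924·6.6824/5.3599 = 1.735960; SD = √(1.3924·6.6824/5.3599) = 1.3176.

1.3176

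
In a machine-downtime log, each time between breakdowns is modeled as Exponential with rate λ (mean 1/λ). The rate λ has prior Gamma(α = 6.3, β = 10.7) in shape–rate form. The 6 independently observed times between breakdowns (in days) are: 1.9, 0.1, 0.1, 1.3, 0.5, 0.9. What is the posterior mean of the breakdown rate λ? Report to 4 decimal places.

0.7935

With a Gamma(shape α, rate β) prior on the exponential rate λ, the posterior after n observations with total T = Σxᵢ is Gamma(α+n, β+T).
Sum of observations T = 4.8 days; n = 6.
Posterior: Gamma(6.3+6, 10.7+4.8) = Gamma(12.3, 15.5).
Posterior mean of λ = α/β = 12.3/15.5 = 0.7935.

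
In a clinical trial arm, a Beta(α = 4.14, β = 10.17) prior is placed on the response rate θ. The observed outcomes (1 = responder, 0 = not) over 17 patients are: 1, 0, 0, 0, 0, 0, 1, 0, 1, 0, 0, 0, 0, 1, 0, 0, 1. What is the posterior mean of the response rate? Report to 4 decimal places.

0.2919

The Beta prior is conjugate to a Binomial/Bernoulli likelihood; the update adds successes to α and failures to β.
Posterior: Beta(α+k, β+n−k) = Beta(4.14+5, 10.17+12) = Beta(9.14, 22.17).
Posterior mean = α/(α+β) = 9.14/31.31 = 0.2919.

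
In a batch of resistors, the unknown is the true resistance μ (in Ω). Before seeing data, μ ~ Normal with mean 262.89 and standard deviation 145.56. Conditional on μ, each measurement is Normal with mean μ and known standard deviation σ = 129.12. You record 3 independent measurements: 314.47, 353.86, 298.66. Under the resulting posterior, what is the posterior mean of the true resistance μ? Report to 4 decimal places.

309.9790

For Normal data with known variance σ², a Normal(μ₀, σ₀²) prior on μ is conjugate. Posterior precision = 1/σ₀² + n/σ²; posterior mean is the precision-weighted average of μ₀ and x̄.
Σxᵢ = 314.47 + 353.86 + 298.66 = 966.99, so n·x̄ = 966.99.
σ₀² = 145.56² = 21187.7136, σ² = 129.12² = 16671.9744; σ² + n·σ₀² = 16671.9744 + 3·21187.7136 = 80235.1152.
Posterior mean = (μ₀/σ₀² + n·x̄/σ²)/(1/σ₀² + n/σ²) = (σ²·μ₀ + σ₀²·n·x̄)/(σ² + n·σ₀²) = (16671.9744·262.89 + 21187.7136·966.99)/80235.1152 = 24871202.52408/80235.1152 = 309.9790.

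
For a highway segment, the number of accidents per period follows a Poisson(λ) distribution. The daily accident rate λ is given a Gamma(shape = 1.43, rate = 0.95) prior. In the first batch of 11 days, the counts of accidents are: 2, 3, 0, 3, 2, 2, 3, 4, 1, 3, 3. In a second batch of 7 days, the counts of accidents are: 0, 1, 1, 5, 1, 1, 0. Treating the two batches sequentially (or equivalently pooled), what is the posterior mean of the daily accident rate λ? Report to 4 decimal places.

With a Gamma(shape α, rate β) prior, the Poisson likelihood is conjugate: the posterior is Gamma(α + ΣXᵢ, β + n).
Batch 1: sum of counts S = 26 over n = 11 days.
After batch 1: Gamma(α+S, β+n) = Gamma(1.43+26, 0.95+11) = Gamma(27.43, 11.95).
Batch 2: sum of counts S = 9 over n = 7 days.
After batch 2: Gamma(α+S, β+n) = Gamma(27.43+9, 11.95+7) = Gamma(36.43, 18.95).
Posterior mean = α/β = 36.43/18.95 = 1.9224.

1.9224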